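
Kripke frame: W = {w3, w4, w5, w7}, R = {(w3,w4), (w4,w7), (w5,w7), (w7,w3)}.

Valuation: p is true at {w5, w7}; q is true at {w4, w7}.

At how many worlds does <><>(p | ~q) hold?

w3: successors {w4}; <>(p | ~q) there: w4:T. ✓
w4: successors {w7}; <>(p | ~q) there: w7:T. ✓
w5: successors {w7}; <>(p | ~q) there: w7:T. ✓
w7: successors {w3}; <>(p | ~q) there: w3:F. ✗
Satisfying worlds: {w3, w4, w5}.

3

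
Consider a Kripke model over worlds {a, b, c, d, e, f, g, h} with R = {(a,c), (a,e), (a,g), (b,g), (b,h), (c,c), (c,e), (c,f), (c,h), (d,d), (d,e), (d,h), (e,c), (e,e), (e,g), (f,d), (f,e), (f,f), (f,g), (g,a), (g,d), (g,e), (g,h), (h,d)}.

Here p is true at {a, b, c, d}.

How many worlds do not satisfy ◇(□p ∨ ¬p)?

a: successors {c, e, g}; □p ∨ ¬p there: c:F, e:T, g:T. ✓
b: successors {g, h}; □p ∨ ¬p there: g:T, h:T. ✓
c: successors {c, e, f, h}; □p ∨ ¬p there: c:F, e:T, f:T, h:T. ✓
d: successors {d, e, h}; □p ∨ ¬p there: d:F, e:T, h:T. ✓
e: successors {c, e, g}; □p ∨ ¬p there: c:F, e:T, g:T. ✓
f: successors {d, e, f, g}; □p ∨ ¬p there: d:F, e:T, f:T, g:T. ✓
g: successors {a, d, e, h}; □p ∨ ¬p there: a:F, d:F, e:T, h:T. ✓
h: successors {d}; □p ∨ ¬p there: d:F. ✗
Satisfying worlds: {a, b, c, d, e, f, g}.
So ◇(□p ∨ ¬p) fails at the other 1 world.

1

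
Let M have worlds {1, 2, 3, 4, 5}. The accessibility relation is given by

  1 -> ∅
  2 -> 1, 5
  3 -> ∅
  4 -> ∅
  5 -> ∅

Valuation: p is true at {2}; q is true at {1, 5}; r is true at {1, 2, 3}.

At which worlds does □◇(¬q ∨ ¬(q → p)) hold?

{1, 3, 4, 5}

1: no successors, so □◇(¬q ∨ ¬(q → p)) holds vacuously. ✓
2: successors {1, 5}; ◇(¬q ∨ ¬(q → p)) there: 1:F, 5:F. ✗
3: no successors, so □◇(¬q ∨ ¬(q → p)) holds vacuously. ✓
4: no successors, so □◇(¬q ∨ ¬(q → p)) holds vacuously. ✓
5: no successors, so □◇(¬q ∨ ¬(q → p)) holds vacuously. ✓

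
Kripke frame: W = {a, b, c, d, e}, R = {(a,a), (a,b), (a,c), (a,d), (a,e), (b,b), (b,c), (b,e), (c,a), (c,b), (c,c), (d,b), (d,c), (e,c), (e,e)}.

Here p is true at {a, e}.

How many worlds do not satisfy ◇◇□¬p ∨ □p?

a: ◇◇□¬p is T, □p is F. ✓
b: ◇◇□¬p is F, □p is F. ✗
c: ◇◇□¬p is T, □p is F. ✓
d: ◇◇□¬p is F, □p is F. ✗
e: ◇◇□¬p is F, □p is F. ✗
Satisfying worlds: {a, c}.
So ◇◇□¬p ∨ □p fails at the other 3 worlds.

3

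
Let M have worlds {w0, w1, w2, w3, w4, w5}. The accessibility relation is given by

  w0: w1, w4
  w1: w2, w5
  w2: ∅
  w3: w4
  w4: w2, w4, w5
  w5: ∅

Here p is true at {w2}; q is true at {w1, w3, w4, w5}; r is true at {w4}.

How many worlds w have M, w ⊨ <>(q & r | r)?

w0: successors {w1, w4}; q & r | r there: w1:F, w4:T. ✓
w1: successors {w2, w5}; q & r | r there: w2:F, w5:F. ✗
w2: no successors, so <>(q & r | r) fails. ✗
w3: successors {w4}; q & r | r there: w4:T. ✓
w4: successors {w2, w4, w5}; q & r | r there: w2:F, w4:T, w5:F. ✓
w5: no successors, so <>(q & r | r) fails. ✗
Satisfying worlds: {w0, w3, w4}.

3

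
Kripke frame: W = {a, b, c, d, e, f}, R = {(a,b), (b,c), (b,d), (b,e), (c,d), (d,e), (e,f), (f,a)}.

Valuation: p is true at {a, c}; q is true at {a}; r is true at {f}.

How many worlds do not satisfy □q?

a: successors {b}; q there: b:F. ✗
b: successors {c, d, e}; q there: c:F, d:F, e:F. ✗
c: successors {d}; q there: d:F. ✗
d: successors {e}; q there: e:F. ✗
e: successors {f}; q there: f:F. ✗
f: successors {a}; q there: a:T. ✓
Satisfying worlds: {f}.
So □q fails at the other 5 worlds.

5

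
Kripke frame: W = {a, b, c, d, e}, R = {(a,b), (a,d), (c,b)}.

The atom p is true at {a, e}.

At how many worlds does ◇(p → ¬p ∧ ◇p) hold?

2

a: successors {b, d}; p → ¬p ∧ ◇p there: b:T, d:T. ✓
b: no successors, so ◇(p → ¬p ∧ ◇p) fails. ✗
c: successors {b}; p → ¬p ∧ ◇p there: b:T. ✓
d: no successors, so ◇(p → ¬p ∧ ◇p) fails. ✗
e: no successors, so ◇(p → ¬p ∧ ◇p) fails. ✗
Satisfying worlds: {a, c}.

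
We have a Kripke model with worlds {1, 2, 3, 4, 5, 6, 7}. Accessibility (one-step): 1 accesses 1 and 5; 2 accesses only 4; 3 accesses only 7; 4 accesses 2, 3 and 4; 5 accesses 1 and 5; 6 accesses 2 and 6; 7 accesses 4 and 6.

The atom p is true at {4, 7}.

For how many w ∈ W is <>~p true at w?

5

1: successors {1, 5}; ~p there: 1:T, 5:T. ✓
2: successors {4}; ~p there: 4:F. ✗
3: successors {7}; ~p there: 7:F. ✗
4: successors {2, 3, 4}; ~p there: 2:T, 3:T, 4:F. ✓
5: successors {1, 5}; ~p there: 1:T, 5:T. ✓
6: successors {2, 6}; ~p there: 2:T, 6:T. ✓
7: successors {4, 6}; ~p there: 4:F, 6:T. ✓
Satisfying worlds: {1, 4, 5, 6, 7}.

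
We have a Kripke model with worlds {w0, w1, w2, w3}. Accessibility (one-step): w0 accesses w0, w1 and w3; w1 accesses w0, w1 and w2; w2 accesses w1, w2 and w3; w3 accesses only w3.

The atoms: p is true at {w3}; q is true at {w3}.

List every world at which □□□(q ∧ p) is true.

{w3}

w0: successors {w0, w1, w3}; □□(q ∧ p) there: w0:F, w1:F, w3:T. ✗
w1: successors {w0, w1, w2}; □□(q ∧ p) there: w0:F, w1:F, w2:F. ✗
w2: successors {w1, w2, w3}; □□(q ∧ p) there: w1:F, w2:F, w3:T. ✗
w3: successors {w3}; □□(q ∧ p) there: w3:T. ✓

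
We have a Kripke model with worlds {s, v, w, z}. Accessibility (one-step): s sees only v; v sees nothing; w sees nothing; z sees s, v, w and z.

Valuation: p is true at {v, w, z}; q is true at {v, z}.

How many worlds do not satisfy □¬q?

s: successors {v}; ¬q there: v:F. ✗
v: no successors, so □¬q holds vacuously. ✓
w: no successors, so □¬q holds vacuously. ✓
z: successors {s, v, w, z}; ¬q there: s:T, v:F, w:T, z:F. ✗
Satisfying worlds: {v, w}.
So □¬q fails at the other 2 worlds.

2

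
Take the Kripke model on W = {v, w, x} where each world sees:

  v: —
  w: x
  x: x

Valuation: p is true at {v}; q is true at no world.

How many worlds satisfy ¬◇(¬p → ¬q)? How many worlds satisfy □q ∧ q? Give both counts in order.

For ¬◇(¬p → ¬q):
v: ◇(¬p → ¬q) is F. ✓
w: ◇(¬p → ¬q) is T. ✗
x: ◇(¬p → ¬q) is T. ✗
— 1 world.
For □q ∧ q:
v: □q is T, q is F. ✗
w: □q is F, q is F. ✗
x: □q is F, q is F. ✗
— 0 worlds.

1 and 0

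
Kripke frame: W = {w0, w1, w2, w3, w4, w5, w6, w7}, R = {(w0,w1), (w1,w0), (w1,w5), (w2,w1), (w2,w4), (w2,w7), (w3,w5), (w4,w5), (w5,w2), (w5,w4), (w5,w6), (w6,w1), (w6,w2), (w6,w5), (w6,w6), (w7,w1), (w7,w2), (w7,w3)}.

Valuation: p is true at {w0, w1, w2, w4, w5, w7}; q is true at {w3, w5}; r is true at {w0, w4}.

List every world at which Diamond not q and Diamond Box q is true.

{w2, w5, w7}

w0: Diamond not q is T, Diamond Box q is F. ✗
w1: Diamond not q is T, Diamond Box q is F. ✗
w2: Diamond not q is T, Diamond Box q is T. ✓
w3: Diamond not q is F, Diamond Box q is F. ✗
w4: Diamond not q is F, Diamond Box q is F. ✗
w5: Diamond not q is T, Diamond Box q is T. ✓
w6: Diamond not q is T, Diamond Box q is F. ✗
w7: Diamond not q is T, Diamond Box q is T. ✓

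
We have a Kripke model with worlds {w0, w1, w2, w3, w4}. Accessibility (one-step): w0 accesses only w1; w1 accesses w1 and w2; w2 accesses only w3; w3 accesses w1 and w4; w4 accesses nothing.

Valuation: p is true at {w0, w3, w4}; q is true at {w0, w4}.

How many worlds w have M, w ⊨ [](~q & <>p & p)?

w0: successors {w1}; ~q & <>p & p there: w1:F. ✗
w1: successors {w1, w2}; ~q & <>p & p there: w1:F, w2:F. ✗
w2: successors {w3}; ~q & <>p & p there: w3:T. ✓
w3: successors {w1, w4}; ~q & <>p & p there: w1:F, w4:F. ✗
w4: no successors, so [](~q & <>p & p) holds vacuously. ✓
Satisfying worlds: {w2, w4}.

2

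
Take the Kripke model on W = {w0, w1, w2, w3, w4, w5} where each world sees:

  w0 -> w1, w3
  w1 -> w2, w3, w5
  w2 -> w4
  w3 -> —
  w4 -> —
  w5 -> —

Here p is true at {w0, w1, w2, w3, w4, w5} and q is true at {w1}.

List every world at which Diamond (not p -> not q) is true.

w0: successors {w1, w3}; not p -> not q there: w1:T, w3:T. ✓
w1: successors {w2, w3, w5}; not p -> not q there: w2:T, w3:T, w5:T. ✓
w2: successors {w4}; not p -> not q there: w4:T. ✓
w3: no successors, so Diamond (not p -> not q) fails. ✗
w4: no successors, so Diamond (not p -> not q) fails. ✗
w5: no successors, so Diamond (not p -> not q) fails. ✗

{w0, w1, w2}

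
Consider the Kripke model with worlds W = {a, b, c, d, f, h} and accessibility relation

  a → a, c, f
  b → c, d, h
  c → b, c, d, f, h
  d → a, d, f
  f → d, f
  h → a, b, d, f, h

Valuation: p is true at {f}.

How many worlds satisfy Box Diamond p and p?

1

a: Box Diamond p is T, p is F. ✗
b: Box Diamond p is T, p is F. ✗
c: Box Diamond p is F, p is F. ✗
d: Box Diamond p is T, p is F. ✗
f: Box Diamond p is T, p is T. ✓
h: Box Diamond p is F, p is F. ✗
Satisfying worlds: {f}.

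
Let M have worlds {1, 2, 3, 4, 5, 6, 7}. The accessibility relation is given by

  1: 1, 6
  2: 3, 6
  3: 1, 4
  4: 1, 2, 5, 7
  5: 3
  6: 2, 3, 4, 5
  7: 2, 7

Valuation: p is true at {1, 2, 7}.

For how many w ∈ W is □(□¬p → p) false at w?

2

1: successors {1, 6}; □¬p → p there: 1:T, 6:T. ✓
2: successors {3, 6}; □¬p → p there: 3:T, 6:T. ✓
3: successors {1, 4}; □¬p → p there: 1:T, 4:T. ✓
4: successors {1, 2, 5, 7}; □¬p → p there: 1:T, 2:T, 5:F, 7:T. ✗
5: successors {3}; □¬p → p there: 3:T. ✓
6: successors {2, 3, 4, 5}; □¬p → p there: 2:T, 3:T, 4:T, 5:F. ✗
7: successors {2, 7}; □¬p → p there: 2:T, 7:T. ✓
Satisfying worlds: {1, 2, 3, 5, 7}.
So □(□¬p → p) fails at the other 2 worlds.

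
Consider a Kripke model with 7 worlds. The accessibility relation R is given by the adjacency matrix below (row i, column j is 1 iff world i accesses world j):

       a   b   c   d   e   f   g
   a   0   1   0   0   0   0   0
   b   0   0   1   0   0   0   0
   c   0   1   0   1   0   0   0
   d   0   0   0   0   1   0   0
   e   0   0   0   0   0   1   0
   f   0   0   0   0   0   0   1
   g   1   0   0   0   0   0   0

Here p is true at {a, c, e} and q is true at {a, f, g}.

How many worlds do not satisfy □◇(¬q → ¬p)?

2

a: successors {b}; ◇(¬q → ¬p) there: b:F. ✗
b: successors {c}; ◇(¬q → ¬p) there: c:T. ✓
c: successors {b, d}; ◇(¬q → ¬p) there: b:F, d:F. ✗
d: successors {e}; ◇(¬q → ¬p) there: e:T. ✓
e: successors {f}; ◇(¬q → ¬p) there: f:T. ✓
f: successors {g}; ◇(¬q → ¬p) there: g:T. ✓
g: successors {a}; ◇(¬q → ¬p) there: a:T. ✓
Satisfying worlds: {b, d, e, f, g}.
So □◇(¬q → ¬p) fails at the other 2 worlds.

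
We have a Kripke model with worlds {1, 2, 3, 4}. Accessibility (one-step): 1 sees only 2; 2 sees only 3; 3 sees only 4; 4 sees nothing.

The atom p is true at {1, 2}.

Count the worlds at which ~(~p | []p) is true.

1: ~p | []p is T. ✗
2: ~p | []p is F. ✓
3: ~p | []p is T. ✗
4: ~p | []p is T. ✗
Satisfying worlds: {2}.

1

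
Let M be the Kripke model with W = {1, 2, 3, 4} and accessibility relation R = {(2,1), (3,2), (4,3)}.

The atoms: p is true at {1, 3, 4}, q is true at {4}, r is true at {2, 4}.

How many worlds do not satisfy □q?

1: no successors, so □q holds vacuously. ✓
2: successors {1}; q there: 1:F. ✗
3: successors {2}; q there: 2:F. ✗
4: successors {3}; q there: 3:F. ✗
Satisfying worlds: {1}.
So □q fails at the other 3 worlds.

3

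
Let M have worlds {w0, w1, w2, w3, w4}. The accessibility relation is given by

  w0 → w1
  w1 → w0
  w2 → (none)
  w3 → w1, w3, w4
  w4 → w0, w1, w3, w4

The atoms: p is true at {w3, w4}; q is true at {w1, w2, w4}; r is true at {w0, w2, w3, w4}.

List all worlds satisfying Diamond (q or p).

{w0, w3, w4}

w0: successors {w1}; q or p there: w1:T. ✓
w1: successors {w0}; q or p there: w0:F. ✗
w2: no successors, so Diamond (q or p) fails. ✗
w3: successors {w1, w3, w4}; q or p there: w1:T, w3:T, w4:T. ✓
w4: successors {w0, w1, w3, w4}; q or p there: w0:F, w1:T, w3:T, w4:T. ✓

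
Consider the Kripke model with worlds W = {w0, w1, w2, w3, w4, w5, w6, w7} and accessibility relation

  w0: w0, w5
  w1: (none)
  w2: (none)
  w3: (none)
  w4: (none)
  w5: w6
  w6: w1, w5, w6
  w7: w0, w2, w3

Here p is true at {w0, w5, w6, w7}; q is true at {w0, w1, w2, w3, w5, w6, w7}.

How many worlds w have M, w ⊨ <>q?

w0: successors {w0, w5}; q there: w0:T, w5:T. ✓
w1: no successors, so <>q fails. ✗
w2: no successors, so <>q fails. ✗
w3: no successors, so <>q fails. ✗
w4: no successors, so <>q fails. ✗
w5: successors {w6}; q there: w6:T. ✓
w6: successors {w1, w5, w6}; q there: w1:T, w5:T, w6:T. ✓
w7: successors {w0, w2, w3}; q there: w0:T, w2:T, w3:T. ✓
Satisfying worlds: {w0, w5, w6, w7}.

4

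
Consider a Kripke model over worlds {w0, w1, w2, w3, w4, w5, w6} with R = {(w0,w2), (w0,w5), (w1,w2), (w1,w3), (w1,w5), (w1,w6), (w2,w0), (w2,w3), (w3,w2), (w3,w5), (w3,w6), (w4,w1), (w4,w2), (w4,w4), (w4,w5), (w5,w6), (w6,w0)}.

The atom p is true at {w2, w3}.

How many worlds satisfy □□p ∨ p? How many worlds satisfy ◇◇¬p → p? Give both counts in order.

For □□p ∨ p:
w0: □□p is F, p is F. ✗
w1: □□p is F, p is F. ✗
w2: □□p is F, p is T. ✓
w3: □□p is F, p is T. ✓
w4: □□p is F, p is F. ✗
w5: □□p is F, p is F. ✗
w6: □□p is F, p is F. ✗
— 2 worlds.
For ◇◇¬p → p:
w0: ◇◇¬p is T, p is F. ✗
w1: ◇◇¬p is T, p is F. ✗
w2: ◇◇¬p is T, p is T. ✓
w3: ◇◇¬p is T, p is T. ✓
w4: ◇◇¬p is T, p is F. ✗
w5: ◇◇¬p is T, p is F. ✗
w6: ◇◇¬p is T, p is F. ✗
— 2 worlds.

2 and 2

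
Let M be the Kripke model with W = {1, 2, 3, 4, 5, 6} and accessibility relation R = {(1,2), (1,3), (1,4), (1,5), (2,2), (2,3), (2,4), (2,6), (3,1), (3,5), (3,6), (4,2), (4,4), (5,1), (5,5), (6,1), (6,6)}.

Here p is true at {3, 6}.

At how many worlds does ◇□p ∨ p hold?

1: ◇□p is F, p is F. ✗
2: ◇□p is F, p is F. ✗
3: ◇□p is F, p is T. ✓
4: ◇□p is F, p is F. ✗
5: ◇□p is F, p is F. ✗
6: ◇□p is F, p is T. ✓
Satisfying worlds: {3, 6}.

2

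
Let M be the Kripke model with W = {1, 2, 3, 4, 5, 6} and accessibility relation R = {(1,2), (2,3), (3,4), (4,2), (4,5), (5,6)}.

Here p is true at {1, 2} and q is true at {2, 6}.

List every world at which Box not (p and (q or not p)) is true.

{2, 3, 5, 6}

1: successors {2}; not (p and (q or not p)) there: 2:F. ✗
2: successors {3}; not (p and (q or not p)) there: 3:T. ✓
3: successors {4}; not (p and (q or not p)) there: 4:T. ✓
4: successors {2, 5}; not (p and (q or not p)) there: 2:F, 5:T. ✗
5: successors {6}; not (p and (q or not p)) there: 6:T. ✓
6: no successors, so Box not (p and (q or not p)) holds vacuously. ✓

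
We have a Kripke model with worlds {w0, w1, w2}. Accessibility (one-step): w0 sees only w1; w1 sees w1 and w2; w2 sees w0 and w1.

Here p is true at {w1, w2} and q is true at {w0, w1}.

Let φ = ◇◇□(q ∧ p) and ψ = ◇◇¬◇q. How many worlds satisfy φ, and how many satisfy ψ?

1 and 0

For ◇◇□(q ∧ p):
w0: successors {w1}; ◇□(q ∧ p) there: w1:F. ✗
w1: successors {w1, w2}; ◇□(q ∧ p) there: w1:F, w2:T. ✓
w2: successors {w0, w1}; ◇□(q ∧ p) there: w0:F, w1:F. ✗
— 1 world.
For ◇◇¬◇q:
w0: successors {w1}; ◇¬◇q there: w1:F. ✗
w1: successors {w1, w2}; ◇¬◇q there: w1:F, w2:F. ✗
w2: successors {w0, w1}; ◇¬◇q there: w0:F, w1:F. ✗
— 0 worlds.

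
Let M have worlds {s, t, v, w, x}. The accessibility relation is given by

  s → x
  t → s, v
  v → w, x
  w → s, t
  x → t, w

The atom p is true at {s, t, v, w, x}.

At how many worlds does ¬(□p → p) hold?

0

s: □p → p is T. ✗
t: □p → p is T. ✗
v: □p → p is T. ✗
w: □p → p is T. ✗
x: □p → p is T. ✗
Satisfying worlds: ∅.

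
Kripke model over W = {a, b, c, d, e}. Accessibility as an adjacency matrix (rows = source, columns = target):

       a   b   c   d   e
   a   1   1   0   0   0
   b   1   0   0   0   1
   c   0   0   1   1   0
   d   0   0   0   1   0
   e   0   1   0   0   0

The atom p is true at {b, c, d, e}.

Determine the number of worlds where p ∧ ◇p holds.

4

a: p is F, ◇p is T. ✗
b: p is T, ◇p is T. ✓
c: p is T, ◇p is T. ✓
d: p is T, ◇p is T. ✓
e: p is T, ◇p is T. ✓
Satisfying worlds: {b, c, d, e}.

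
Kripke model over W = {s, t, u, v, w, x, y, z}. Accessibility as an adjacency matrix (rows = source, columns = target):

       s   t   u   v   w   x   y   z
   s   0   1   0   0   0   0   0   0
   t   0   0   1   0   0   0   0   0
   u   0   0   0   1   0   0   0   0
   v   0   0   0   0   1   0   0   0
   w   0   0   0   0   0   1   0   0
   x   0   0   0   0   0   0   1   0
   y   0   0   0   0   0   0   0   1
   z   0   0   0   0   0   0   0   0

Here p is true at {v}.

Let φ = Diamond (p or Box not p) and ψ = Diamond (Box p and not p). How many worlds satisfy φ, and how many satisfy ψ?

6 and 2

For Diamond (p or Box not p):
s: successors {t}; p or Box not p there: t:T. ✓
t: successors {u}; p or Box not p there: u:F. ✗
u: successors {v}; p or Box not p there: v:T. ✓
v: successors {w}; p or Box not p there: w:T. ✓
w: successors {x}; p or Box not p there: x:T. ✓
x: successors {y}; p or Box not p there: y:T. ✓
y: successors {z}; p or Box not p there: z:T. ✓
z: no successors, so Diamond (p or Box not p) fails. ✗
— 6 worlds.
For Diamond (Box p and not p):
s: successors {t}; Box p and not p there: t:F. ✗
t: successors {u}; Box p and not p there: u:T. ✓
u: successors {v}; Box p and not p there: v:F. ✗
v: successors {w}; Box p and not p there: w:F. ✗
w: successors {x}; Box p and not p there: x:F. ✗
x: successors {y}; Box p and not p there: y:F. ✗
y: successors {z}; Box p and not p there: z:T. ✓
z: no successors, so Diamond (Box p and not p) fails. ✗
— 2 worlds.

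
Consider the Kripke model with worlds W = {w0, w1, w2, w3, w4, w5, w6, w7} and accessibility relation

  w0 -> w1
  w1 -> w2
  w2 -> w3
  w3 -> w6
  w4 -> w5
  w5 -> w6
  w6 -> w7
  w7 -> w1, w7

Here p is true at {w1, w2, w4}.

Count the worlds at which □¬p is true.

5

w0: successors {w1}; ¬p there: w1:F. ✗
w1: successors {w2}; ¬p there: w2:F. ✗
w2: successors {w3}; ¬p there: w3:T. ✓
w3: successors {w6}; ¬p there: w6:T. ✓
w4: successors {w5}; ¬p there: w5:T. ✓
w5: successors {w6}; ¬p there: w6:T. ✓
w6: successors {w7}; ¬p there: w7:T. ✓
w7: successors {w1, w7}; ¬p there: w1:F, w7:T. ✗
Satisfying worlds: {w2, w3, w4, w5, w6}.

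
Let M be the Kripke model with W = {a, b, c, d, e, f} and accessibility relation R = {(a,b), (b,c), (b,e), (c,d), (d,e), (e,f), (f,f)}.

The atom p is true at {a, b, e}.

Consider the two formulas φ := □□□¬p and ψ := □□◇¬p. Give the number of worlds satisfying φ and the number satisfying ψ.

For □□□¬p:
a: successors {b}; □□¬p there: b:T. ✓
b: successors {c, e}; □□¬p there: c:F, e:T. ✗
c: successors {d}; □□¬p there: d:T. ✓
d: successors {e}; □□¬p there: e:T. ✓
e: successors {f}; □□¬p there: f:T. ✓
f: successors {f}; □□¬p there: f:T. ✓
— 5 worlds.
For □□◇¬p:
a: successors {b}; □◇¬p there: b:T. ✓
b: successors {c, e}; □◇¬p there: c:F, e:T. ✗
c: successors {d}; □◇¬p there: d:T. ✓
d: successors {e}; □◇¬p there: e:T. ✓
e: successors {f}; □◇¬p there: f:T. ✓
f: successors {f}; □◇¬p there: f:T. ✓
— 5 worlds.

5 and 5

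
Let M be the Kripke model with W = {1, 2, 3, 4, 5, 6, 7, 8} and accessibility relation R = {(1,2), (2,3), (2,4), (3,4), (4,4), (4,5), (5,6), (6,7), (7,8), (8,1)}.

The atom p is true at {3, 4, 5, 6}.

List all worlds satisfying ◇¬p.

{1, 6, 7, 8}

1: successors {2}; ¬p there: 2:T. ✓
2: successors {3, 4}; ¬p there: 3:F, 4:F. ✗
3: successors {4}; ¬p there: 4:F. ✗
4: successors {4, 5}; ¬p there: 4:F, 5:F. ✗
5: successors {6}; ¬p there: 6:F. ✗
6: successors {7}; ¬p there: 7:T. ✓
7: successors {8}; ¬p there: 8:T. ✓
8: successors {1}; ¬p there: 1:T. ✓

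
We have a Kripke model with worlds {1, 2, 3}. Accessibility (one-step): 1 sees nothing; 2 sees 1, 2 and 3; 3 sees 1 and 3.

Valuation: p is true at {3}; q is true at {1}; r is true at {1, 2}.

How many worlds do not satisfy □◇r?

1: no successors, so □◇r holds vacuously. ✓
2: successors {1, 2, 3}; ◇r there: 1:F, 2:T, 3:T. ✗
3: successors {1, 3}; ◇r there: 1:F, 3:T. ✗
Satisfying worlds: {1}.
So □◇r fails at the other 2 worlds.

2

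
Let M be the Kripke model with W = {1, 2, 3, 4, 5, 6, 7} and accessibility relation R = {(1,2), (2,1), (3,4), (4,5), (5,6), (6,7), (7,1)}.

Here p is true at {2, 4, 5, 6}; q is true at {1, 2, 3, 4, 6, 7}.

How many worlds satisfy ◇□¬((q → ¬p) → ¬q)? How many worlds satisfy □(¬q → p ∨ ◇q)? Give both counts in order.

3 and 7

For ◇□¬((q → ¬p) → ¬q):
1: successors {2}; □¬((q → ¬p) → ¬q) there: 2:T. ✓
2: successors {1}; □¬((q → ¬p) → ¬q) there: 1:F. ✗
3: successors {4}; □¬((q → ¬p) → ¬q) there: 4:F. ✗
4: successors {5}; □¬((q → ¬p) → ¬q) there: 5:F. ✗
5: successors {6}; □¬((q → ¬p) → ¬q) there: 6:T. ✓
6: successors {7}; □¬((q → ¬p) → ¬q) there: 7:T. ✓
7: successors {1}; □¬((q → ¬p) → ¬q) there: 1:F. ✗
— 3 worlds.
For □(¬q → p ∨ ◇q):
1: successors {2}; ¬q → p ∨ ◇q there: 2:T. ✓
2: successors {1}; ¬q → p ∨ ◇q there: 1:T. ✓
3: successors {4}; ¬q → p ∨ ◇q there: 4:T. ✓
4: successors {5}; ¬q → p ∨ ◇q there: 5:T. ✓
5: successors {6}; ¬q → p ∨ ◇q there: 6:T. ✓
6: successors {7}; ¬q → p ∨ ◇q there: 7:T. ✓
7: successors {1}; ¬q → p ∨ ◇q there: 1:T. ✓
— 7 worlds.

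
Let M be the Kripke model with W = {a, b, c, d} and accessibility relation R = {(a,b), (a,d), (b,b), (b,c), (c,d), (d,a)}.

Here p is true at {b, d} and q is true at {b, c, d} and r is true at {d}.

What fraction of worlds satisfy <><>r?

1/2

a: successors {b, d}; <>r there: b:F, d:F. ✗
b: successors {b, c}; <>r there: b:F, c:T. ✓
c: successors {d}; <>r there: d:F. ✗
d: successors {a}; <>r there: a:T. ✓
That's 2 of 4 worlds, so 2/4 = 1/2.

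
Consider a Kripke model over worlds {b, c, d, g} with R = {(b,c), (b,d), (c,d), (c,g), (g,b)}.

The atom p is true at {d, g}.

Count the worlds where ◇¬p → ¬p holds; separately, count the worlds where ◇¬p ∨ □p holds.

3 and 4

For ◇¬p → ¬p:
b: ◇¬p is T, ¬p is T. ✓
c: ◇¬p is F, ¬p is T. ✓
d: ◇¬p is F, ¬p is F. ✓
g: ◇¬p is T, ¬p is F. ✗
— 3 worlds.
For ◇¬p ∨ □p:
b: ◇¬p is T, □p is F. ✓
c: ◇¬p is F, □p is T. ✓
d: ◇¬p is F, □p is T. ✓
g: ◇¬p is T, □p is F. ✓
— 4 worlds.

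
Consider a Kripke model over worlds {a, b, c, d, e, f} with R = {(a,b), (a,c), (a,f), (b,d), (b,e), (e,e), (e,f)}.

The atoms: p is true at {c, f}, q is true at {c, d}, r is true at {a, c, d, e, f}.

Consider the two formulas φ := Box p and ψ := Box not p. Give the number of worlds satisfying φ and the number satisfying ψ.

3 and 4

For Box p:
a: successors {b, c, f}; p there: b:F, c:T, f:T. ✗
b: successors {d, e}; p there: d:F, e:F. ✗
c: no successors, so Box p holds vacuously. ✓
d: no successors, so Box p holds vacuously. ✓
e: successors {e, f}; p there: e:F, f:T. ✗
f: no successors, so Box p holds vacuously. ✓
— 3 worlds.
For Box not p:
a: successors {b, c, f}; not p there: b:T, c:F, f:F. ✗
b: successors {d, e}; not p there: d:T, e:T. ✓
c: no successors, so Box not p holds vacuously. ✓
d: no successors, so Box not p holds vacuously. ✓
e: successors {e, f}; not p there: e:T, f:F. ✗
f: no successors, so Box not p holds vacuously. ✓
— 4 worlds.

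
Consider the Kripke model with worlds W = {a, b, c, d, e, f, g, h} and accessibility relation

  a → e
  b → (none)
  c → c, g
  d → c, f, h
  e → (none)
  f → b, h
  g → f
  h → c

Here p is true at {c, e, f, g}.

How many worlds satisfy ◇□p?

5

a: successors {e}; □p there: e:T. ✓
b: no successors, so ◇□p fails. ✗
c: successors {c, g}; □p there: c:T, g:T. ✓
d: successors {c, f, h}; □p there: c:T, f:F, h:T. ✓
e: no successors, so ◇□p fails. ✗
f: successors {b, h}; □p there: b:T, h:T. ✓
g: successors {f}; □p there: f:F. ✗
h: successors {c}; □p there: c:T. ✓
Satisfying worlds: {a, c, d, f, h}.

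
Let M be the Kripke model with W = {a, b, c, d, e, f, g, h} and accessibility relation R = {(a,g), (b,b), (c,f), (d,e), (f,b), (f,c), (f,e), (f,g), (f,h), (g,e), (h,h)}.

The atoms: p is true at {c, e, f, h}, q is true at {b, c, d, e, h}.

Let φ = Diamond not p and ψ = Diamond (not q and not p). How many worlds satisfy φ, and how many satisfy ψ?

For Diamond not p:
a: successors {g}; not p there: g:T. ✓
b: successors {b}; not p there: b:T. ✓
c: successors {f}; not p there: f:F. ✗
d: successors {e}; not p there: e:F. ✗
e: no successors, so Diamond not p fails. ✗
f: successors {b, c, e, g, h}; not p there: b:T, c:F, e:F, g:T, h:F. ✓
g: successors {e}; not p there: e:F. ✗
h: successors {h}; not p there: h:F. ✗
— 3 worlds.
For Diamond (not q and not p):
a: successors {g}; not q and not p there: g:T. ✓
b: successors {b}; not q and not p there: b:F. ✗
c: successors {f}; not q and not p there: f:F. ✗
d: successors {e}; not q and not p there: e:F. ✗
e: no successors, so Diamond (not q and not p) fails. ✗
f: successors {b, c, e, g, h}; not q and not p there: b:F, c:F, e:F, g:T, h:F. ✓
g: successors {e}; not q and not p there: e:F. ✗
h: successors {h}; not q and not p there: h:F. ✗
— 2 worlds.

3 and 2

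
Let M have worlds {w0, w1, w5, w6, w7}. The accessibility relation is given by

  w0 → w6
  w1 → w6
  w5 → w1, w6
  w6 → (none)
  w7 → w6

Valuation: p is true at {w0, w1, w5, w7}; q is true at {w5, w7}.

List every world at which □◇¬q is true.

w0: successors {w6}; ◇¬q there: w6:F. ✗
w1: successors {w6}; ◇¬q there: w6:F. ✗
w5: successors {w1, w6}; ◇¬q there: w1:T, w6:F. ✗
w6: no successors, so □◇¬q holds vacuously. ✓
w7: successors {w6}; ◇¬q there: w6:F. ✗

{w6}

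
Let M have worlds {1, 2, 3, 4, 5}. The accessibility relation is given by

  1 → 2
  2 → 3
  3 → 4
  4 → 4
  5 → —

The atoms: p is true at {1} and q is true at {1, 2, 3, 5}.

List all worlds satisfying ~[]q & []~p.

1: ~[]q is F, []~p is T. ✗
2: ~[]q is F, []~p is T. ✗
3: ~[]q is T, []~p is T. ✓
4: ~[]q is T, []~p is T. ✓
5: ~[]q is F, []~p is T. ✗

{3, 4}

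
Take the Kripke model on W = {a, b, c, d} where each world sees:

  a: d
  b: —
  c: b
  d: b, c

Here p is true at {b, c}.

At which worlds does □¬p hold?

a: successors {d}; ¬p there: d:T. ✓
b: no successors, so □¬p holds vacuously. ✓
c: successors {b}; ¬p there: b:F. ✗
d: successors {b, c}; ¬p there: b:F, c:F. ✗

{a, b}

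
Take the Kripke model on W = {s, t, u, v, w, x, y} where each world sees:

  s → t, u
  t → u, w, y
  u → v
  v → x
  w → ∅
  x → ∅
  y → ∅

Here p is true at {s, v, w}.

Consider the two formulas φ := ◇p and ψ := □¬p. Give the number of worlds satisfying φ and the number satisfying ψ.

For ◇p:
s: successors {t, u}; p there: t:F, u:F. ✗
t: successors {u, w, y}; p there: u:F, w:T, y:F. ✓
u: successors {v}; p there: v:T. ✓
v: successors {x}; p there: x:F. ✗
w: no successors, so ◇p fails. ✗
x: no successors, so ◇p fails. ✗
y: no successors, so ◇p fails. ✗
— 2 worlds.
For □¬p:
s: successors {t, u}; ¬p there: t:T, u:T. ✓
t: successors {u, w, y}; ¬p there: u:T, w:F, y:T. ✗
u: successors {v}; ¬p there: v:F. ✗
v: successors {x}; ¬p there: x:T. ✓
w: no successors, so □¬p holds vacuously. ✓
x: no successors, so □¬p holds vacuously. ✓
y: no successors, so □¬p holds vacuously. ✓
— 5 worlds.

2 and 5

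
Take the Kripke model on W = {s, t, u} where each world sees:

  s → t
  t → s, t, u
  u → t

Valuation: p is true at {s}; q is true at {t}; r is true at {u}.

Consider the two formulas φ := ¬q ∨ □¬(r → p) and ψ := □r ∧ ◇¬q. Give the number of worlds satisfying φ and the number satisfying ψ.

For ¬q ∨ □¬(r → p):
s: ¬q is T, □¬(r → p) is F. ✓
t: ¬q is F, □¬(r → p) is F. ✗
u: ¬q is T, □¬(r → p) is F. ✓
— 2 worlds.
For □r ∧ ◇¬q:
s: □r is F, ◇¬q is F. ✗
t: □r is F, ◇¬q is T. ✗
u: □r is F, ◇¬q is F. ✗
— 0 worlds.

2 and 0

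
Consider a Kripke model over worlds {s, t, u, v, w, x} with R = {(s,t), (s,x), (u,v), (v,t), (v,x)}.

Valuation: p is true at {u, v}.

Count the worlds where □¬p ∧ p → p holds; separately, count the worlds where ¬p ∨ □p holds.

For □¬p ∧ p → p:
s: □¬p ∧ p is F, p is F. ✓
t: □¬p ∧ p is F, p is F. ✓
u: □¬p ∧ p is F, p is T. ✓
v: □¬p ∧ p is T, p is T. ✓
w: □¬p ∧ p is F, p is F. ✓
x: □¬p ∧ p is F, p is F. ✓
— 6 worlds.
For ¬p ∨ □p:
s: ¬p is T, □p is F. ✓
t: ¬p is T, □p is T. ✓
u: ¬p is F, □p is T. ✓
v: ¬p is F, □p is F. ✗
w: ¬p is T, □p is T. ✓
x: ¬p is T, □p is T. ✓
— 5 worlds.

6 and 5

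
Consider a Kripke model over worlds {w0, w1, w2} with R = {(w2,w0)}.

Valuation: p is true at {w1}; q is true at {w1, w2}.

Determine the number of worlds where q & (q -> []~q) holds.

w0: q is F, q -> []~q is T. ✗
w1: q is T, q -> []~q is T. ✓
w2: q is T, q -> []~q is T. ✓
Satisfying worlds: {w1, w2}.

2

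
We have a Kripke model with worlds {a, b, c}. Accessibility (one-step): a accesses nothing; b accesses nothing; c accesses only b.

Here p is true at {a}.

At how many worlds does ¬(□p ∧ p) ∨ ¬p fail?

a: ¬(□p ∧ p) is F, ¬p is F. ✗
b: ¬(□p ∧ p) is T, ¬p is T. ✓
c: ¬(□p ∧ p) is T, ¬p is T. ✓
Satisfying worlds: {b, c}.
So ¬(□p ∧ p) ∨ ¬p fails at the other 1 world.

1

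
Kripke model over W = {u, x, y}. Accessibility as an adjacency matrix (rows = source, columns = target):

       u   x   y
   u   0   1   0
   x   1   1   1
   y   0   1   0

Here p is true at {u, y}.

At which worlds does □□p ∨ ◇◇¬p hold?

{u, x, y}

u: □□p is F, ◇◇¬p is T. ✓
x: □□p is F, ◇◇¬p is T. ✓
y: □□p is F, ◇◇¬p is T. ✓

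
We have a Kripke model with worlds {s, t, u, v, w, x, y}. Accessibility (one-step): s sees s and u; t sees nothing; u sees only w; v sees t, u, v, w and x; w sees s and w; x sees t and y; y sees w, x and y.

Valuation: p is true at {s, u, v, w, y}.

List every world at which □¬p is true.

s: successors {s, u}; ¬p there: s:F, u:F. ✗
t: no successors, so □¬p holds vacuously. ✓
u: successors {w}; ¬p there: w:F. ✗
v: successors {t, u, v, w, x}; ¬p there: t:T, u:F, v:F, w:F, x:T. ✗
w: successors {s, w}; ¬p there: s:F, w:F. ✗
x: successors {t, y}; ¬p there: t:T, y:F. ✗
y: successors {w, x, y}; ¬p there: w:F, x:T, y:F. ✗

{t}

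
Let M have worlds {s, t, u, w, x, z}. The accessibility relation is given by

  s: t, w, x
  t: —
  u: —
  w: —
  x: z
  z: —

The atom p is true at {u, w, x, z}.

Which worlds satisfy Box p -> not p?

s: Box p is F, not p is T. ✓
t: Box p is T, not p is T. ✓
u: Box p is T, not p is F. ✗
w: Box p is T, not p is F. ✗
x: Box p is T, not p is F. ✗
z: Box p is T, not p is F. ✗

{s, t}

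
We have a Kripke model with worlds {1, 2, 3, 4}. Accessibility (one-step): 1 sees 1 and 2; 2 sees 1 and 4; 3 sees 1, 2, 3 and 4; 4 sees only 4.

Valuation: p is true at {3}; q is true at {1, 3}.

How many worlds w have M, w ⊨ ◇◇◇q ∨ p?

1: ◇◇◇q is T, p is F. ✓
2: ◇◇◇q is T, p is F. ✓
3: ◇◇◇q is T, p is T. ✓
4: ◇◇◇q is F, p is F. ✗
Satisfying worlds: {1, 2, 3}.

3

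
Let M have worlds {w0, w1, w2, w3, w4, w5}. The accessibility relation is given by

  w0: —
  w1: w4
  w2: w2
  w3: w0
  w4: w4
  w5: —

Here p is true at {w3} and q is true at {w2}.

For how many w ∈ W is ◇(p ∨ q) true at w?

w0: no successors, so ◇(p ∨ q) fails. ✗
w1: successors {w4}; p ∨ q there: w4:F. ✗
w2: successors {w2}; p ∨ q there: w2:T. ✓
w3: successors {w0}; p ∨ q there: w0:F. ✗
w4: successors {w4}; p ∨ q there: w4:F. ✗
w5: no successors, so ◇(p ∨ q) fails. ✗
Satisfying worlds: {w2}.

1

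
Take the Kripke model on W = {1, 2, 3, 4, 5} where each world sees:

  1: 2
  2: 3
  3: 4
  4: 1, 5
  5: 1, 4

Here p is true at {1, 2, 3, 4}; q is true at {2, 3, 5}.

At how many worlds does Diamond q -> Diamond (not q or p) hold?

1: Diamond q is T, Diamond (not q or p) is T. ✓
2: Diamond q is T, Diamond (not q or p) is T. ✓
3: Diamond q is F, Diamond (not q or p) is T. ✓
4: Diamond q is T, Diamond (not q or p) is T. ✓
5: Diamond q is F, Diamond (not q or p) is T. ✓
Satisfying worlds: {1, 2, 3, 4, 5}.

5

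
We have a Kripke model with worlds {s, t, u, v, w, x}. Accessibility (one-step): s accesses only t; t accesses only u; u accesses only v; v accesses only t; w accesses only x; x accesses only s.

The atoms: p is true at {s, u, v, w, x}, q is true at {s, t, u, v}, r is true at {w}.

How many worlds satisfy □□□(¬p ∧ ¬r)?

s: successors {t}; □□(¬p ∧ ¬r) there: t:F. ✗
t: successors {u}; □□(¬p ∧ ¬r) there: u:T. ✓
u: successors {v}; □□(¬p ∧ ¬r) there: v:F. ✗
v: successors {t}; □□(¬p ∧ ¬r) there: t:F. ✗
w: successors {x}; □□(¬p ∧ ¬r) there: x:T. ✓
x: successors {s}; □□(¬p ∧ ¬r) there: s:F. ✗
Satisfying worlds: {t, w}.

2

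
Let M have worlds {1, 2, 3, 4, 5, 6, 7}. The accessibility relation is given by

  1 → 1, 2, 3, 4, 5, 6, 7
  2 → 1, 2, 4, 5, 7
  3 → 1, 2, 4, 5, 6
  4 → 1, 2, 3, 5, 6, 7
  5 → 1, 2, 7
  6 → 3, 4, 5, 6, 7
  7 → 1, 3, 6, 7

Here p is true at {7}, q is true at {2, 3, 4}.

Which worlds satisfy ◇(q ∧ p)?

∅

1: successors {1, 2, 3, 4, 5, 6, 7}; q ∧ p there: 1:F, 2:F, 3:F, 4:F, 5:F, 6:F, 7:F. ✗
2: successors {1, 2, 4, 5, 7}; q ∧ p there: 1:F, 2:F, 4:F, 5:F, 7:F. ✗
3: successors {1, 2, 4, 5, 6}; q ∧ p there: 1:F, 2:F, 4:F, 5:F, 6:F. ✗
4: successors {1, 2, 3, 5, 6, 7}; q ∧ p there: 1:F, 2:F, 3:F, 5:F, 6:F, 7:F. ✗
5: successors {1, 2, 7}; q ∧ p there: 1:F, 2:F, 7:F. ✗
6: successors {3, 4, 5, 6, 7}; q ∧ p there: 3:F, 4:F, 5:F, 6:F, 7:F. ✗
7: successors {1, 3, 6, 7}; q ∧ p there: 1:F, 3:F, 6:F, 7:F. ✗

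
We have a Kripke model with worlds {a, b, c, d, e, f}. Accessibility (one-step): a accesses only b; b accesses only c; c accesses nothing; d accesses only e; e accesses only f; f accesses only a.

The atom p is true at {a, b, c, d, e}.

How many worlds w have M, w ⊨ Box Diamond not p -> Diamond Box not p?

a: Box Diamond not p is F, Diamond Box not p is F. ✓
b: Box Diamond not p is F, Diamond Box not p is T. ✓
c: Box Diamond not p is T, Diamond Box not p is F. ✗
d: Box Diamond not p is T, Diamond Box not p is T. ✓
e: Box Diamond not p is F, Diamond Box not p is F. ✓
f: Box Diamond not p is F, Diamond Box not p is F. ✓
Satisfying worlds: {a, b, d, e, f}.

5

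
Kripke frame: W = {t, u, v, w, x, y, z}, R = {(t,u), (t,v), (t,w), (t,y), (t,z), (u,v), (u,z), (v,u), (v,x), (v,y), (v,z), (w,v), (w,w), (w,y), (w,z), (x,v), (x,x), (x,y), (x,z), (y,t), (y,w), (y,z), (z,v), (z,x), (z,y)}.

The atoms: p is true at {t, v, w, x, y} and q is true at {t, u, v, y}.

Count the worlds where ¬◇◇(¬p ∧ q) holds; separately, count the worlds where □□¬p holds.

For ¬◇◇(¬p ∧ q):
t: ◇◇(¬p ∧ q) is T. ✗
u: ◇◇(¬p ∧ q) is T. ✗
v: ◇◇(¬p ∧ q) is F. ✓
w: ◇◇(¬p ∧ q) is T. ✗
x: ◇◇(¬p ∧ q) is T. ✗
y: ◇◇(¬p ∧ q) is T. ✗
z: ◇◇(¬p ∧ q) is T. ✗
— 1 world.
For □□¬p:
t: successors {u, v, w, y, z}; □¬p there: u:F, v:F, w:F, y:F, z:F. ✗
u: successors {v, z}; □¬p there: v:F, z:F. ✗
v: successors {u, x, y, z}; □¬p there: u:F, x:F, y:F, z:F. ✗
w: successors {v, w, y, z}; □¬p there: v:F, w:F, y:F, z:F. ✗
x: successors {v, x, y, z}; □¬p there: v:F, x:F, y:F, z:F. ✗
y: successors {t, w, z}; □¬p there: t:F, w:F, z:F. ✗
z: successors {v, x, y}; □¬p there: v:F, x:F, y:F. ✗
— 0 worlds.

1 and 0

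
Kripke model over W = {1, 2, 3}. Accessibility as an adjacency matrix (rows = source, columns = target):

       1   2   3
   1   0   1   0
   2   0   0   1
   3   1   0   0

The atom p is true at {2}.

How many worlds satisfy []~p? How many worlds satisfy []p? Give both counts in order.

For []~p:
1: successors {2}; ~p there: 2:F. ✗
2: successors {3}; ~p there: 3:T. ✓
3: successors {1}; ~p there: 1:T. ✓
— 2 worlds.
For []p:
1: successors {2}; p there: 2:T. ✓
2: successors {3}; p there: 3:F. ✗
3: successors {1}; p there: 1:F. ✗
— 1 world.

2 and 1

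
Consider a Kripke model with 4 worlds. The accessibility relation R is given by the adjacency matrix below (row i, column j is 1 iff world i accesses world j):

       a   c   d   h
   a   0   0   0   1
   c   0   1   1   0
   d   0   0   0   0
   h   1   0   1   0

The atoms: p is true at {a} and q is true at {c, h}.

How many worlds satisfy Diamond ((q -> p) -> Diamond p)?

a: successors {h}; (q -> p) -> Diamond p there: h:T. ✓
c: successors {c, d}; (q -> p) -> Diamond p there: c:T, d:F. ✓
d: no successors, so Diamond ((q -> p) -> Diamond p) fails. ✗
h: successors {a, d}; (q -> p) -> Diamond p there: a:F, d:F. ✗
Satisfying worlds: {a, c}.

2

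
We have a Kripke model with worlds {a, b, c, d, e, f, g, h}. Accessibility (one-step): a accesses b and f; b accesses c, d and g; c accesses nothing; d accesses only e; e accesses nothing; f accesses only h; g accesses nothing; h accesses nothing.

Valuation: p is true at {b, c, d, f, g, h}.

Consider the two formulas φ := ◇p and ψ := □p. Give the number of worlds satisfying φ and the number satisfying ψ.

For ◇p:
a: successors {b, f}; p there: b:T, f:T. ✓
b: successors {c, d, g}; p there: c:T, d:T, g:T. ✓
c: no successors, so ◇p fails. ✗
d: successors {e}; p there: e:F. ✗
e: no successors, so ◇p fails. ✗
f: successors {h}; p there: h:T. ✓
g: no successors, so ◇p fails. ✗
h: no successors, so ◇p fails. ✗
— 3 worlds.
For □p:
a: successors {b, f}; p there: b:T, f:T. ✓
b: successors {c, d, g}; p there: c:T, d:T, g:T. ✓
c: no successors, so □p holds vacuously. ✓
d: successors {e}; p there: e:F. ✗
e: no successors, so □p holds vacuously. ✓
f: successors {h}; p there: h:T. ✓
g: no successors, so □p holds vacuously. ✓
h: no successors, so □p holds vacuously. ✓
— 7 worlds.

3 and 7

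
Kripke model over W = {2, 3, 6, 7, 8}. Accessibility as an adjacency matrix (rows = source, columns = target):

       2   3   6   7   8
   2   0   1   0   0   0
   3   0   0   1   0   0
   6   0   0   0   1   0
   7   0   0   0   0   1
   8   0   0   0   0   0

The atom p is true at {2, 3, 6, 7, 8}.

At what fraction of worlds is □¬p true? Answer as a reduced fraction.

1/5

2: successors {3}; ¬p there: 3:F. ✗
3: successors {6}; ¬p there: 6:F. ✗
6: successors {7}; ¬p there: 7:F. ✗
7: successors {8}; ¬p there: 8:F. ✗
8: no successors, so □¬p holds vacuously. ✓
That's 1 of 5 worlds, so 1/5.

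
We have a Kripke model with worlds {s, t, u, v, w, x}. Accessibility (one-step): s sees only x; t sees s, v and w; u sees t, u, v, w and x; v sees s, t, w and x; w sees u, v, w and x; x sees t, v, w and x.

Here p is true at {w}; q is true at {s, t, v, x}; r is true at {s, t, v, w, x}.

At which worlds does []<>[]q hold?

∅

s: successors {x}; <>[]q there: x:F. ✗
t: successors {s, v, w}; <>[]q there: s:F, v:T, w:F. ✗
u: successors {t, u, v, w, x}; <>[]q there: t:T, u:F, v:T, w:F, x:F. ✗
v: successors {s, t, w, x}; <>[]q there: s:F, t:T, w:F, x:F. ✗
w: successors {u, v, w, x}; <>[]q there: u:F, v:T, w:F, x:F. ✗
x: successors {t, v, w, x}; <>[]q there: t:T, v:T, w:F, x:F. ✗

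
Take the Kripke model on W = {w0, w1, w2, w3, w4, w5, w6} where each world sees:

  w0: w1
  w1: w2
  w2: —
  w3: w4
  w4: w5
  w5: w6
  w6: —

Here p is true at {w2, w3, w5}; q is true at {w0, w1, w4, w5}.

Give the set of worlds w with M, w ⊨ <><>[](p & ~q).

{w0, w4}

w0: successors {w1}; <>[](p & ~q) there: w1:T. ✓
w1: successors {w2}; <>[](p & ~q) there: w2:F. ✗
w2: no successors, so <><>[](p & ~q) fails. ✗
w3: successors {w4}; <>[](p & ~q) there: w4:F. ✗
w4: successors {w5}; <>[](p & ~q) there: w5:T. ✓
w5: successors {w6}; <>[](p & ~q) there: w6:F. ✗
w6: no successors, so <><>[](p & ~q) fails. ✗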